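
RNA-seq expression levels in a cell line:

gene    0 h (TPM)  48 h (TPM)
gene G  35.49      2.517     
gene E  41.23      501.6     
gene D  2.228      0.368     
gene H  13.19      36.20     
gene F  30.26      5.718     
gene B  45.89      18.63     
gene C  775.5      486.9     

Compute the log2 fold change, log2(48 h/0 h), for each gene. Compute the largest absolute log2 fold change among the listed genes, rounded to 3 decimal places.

3.818

log2(2.517/35.49) = -3.818  (gene G)
log2(501.6/41.23) = 3.605  (gene E)
log2(0.368/2.228) = -2.598  (gene D)
log2(36.20/13.19) = 1.457  (gene H)
log2(5.718/30.26) = -2.404  (gene F)
log2(18.63/45.89) = -1.301  (gene B)
log2(486.9/775.5) = -0.672  (gene C)
The largest magnitude belongs to gene G.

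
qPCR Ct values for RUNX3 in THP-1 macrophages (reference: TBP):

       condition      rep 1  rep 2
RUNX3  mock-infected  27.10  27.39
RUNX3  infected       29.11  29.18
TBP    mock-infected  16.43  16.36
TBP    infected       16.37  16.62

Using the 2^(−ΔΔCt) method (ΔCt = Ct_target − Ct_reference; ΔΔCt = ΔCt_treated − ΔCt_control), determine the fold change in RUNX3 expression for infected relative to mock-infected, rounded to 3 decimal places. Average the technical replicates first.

0.287

Mean Ct: RUNX3 mock-infected 27.245; RUNX3 infected 29.145; TBP mock-infected 16.395; TBP infected 16.495
ΔCt(mock-infected) = 27.245 − 16.395 = 10.850
ΔCt(infected) = 29.145 − 16.495 = 12.650
ΔΔCt = 12.650 − 10.850 = 1.800
Fold change = 2^(−1.800) = 0.2872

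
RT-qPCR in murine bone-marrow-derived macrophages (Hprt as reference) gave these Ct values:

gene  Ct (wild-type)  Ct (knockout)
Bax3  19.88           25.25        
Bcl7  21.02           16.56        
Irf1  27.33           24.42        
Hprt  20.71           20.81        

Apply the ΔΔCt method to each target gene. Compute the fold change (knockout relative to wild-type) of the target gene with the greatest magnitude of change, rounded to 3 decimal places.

Bax3: ΔΔCt = (25.25−20.81) − (19.88−20.71) = 4.44 − (-0.83) = 5.27; fold change = 2^-5.27 = 0.026
Bcl7: ΔΔCt = (16.56−20.81) − (21.02−20.71) = -4.25 − 0.31 = -4.56; fold change = 2^4.56 = 23.588
Irf1: ΔΔCt = (24.42−20.81) − (27.33−20.71) = 3.61 − 6.62 = -3.01; fold change = 2^3.01 = 8.056
Bax3 has the largest |ΔΔCt| = 5.27.

0.026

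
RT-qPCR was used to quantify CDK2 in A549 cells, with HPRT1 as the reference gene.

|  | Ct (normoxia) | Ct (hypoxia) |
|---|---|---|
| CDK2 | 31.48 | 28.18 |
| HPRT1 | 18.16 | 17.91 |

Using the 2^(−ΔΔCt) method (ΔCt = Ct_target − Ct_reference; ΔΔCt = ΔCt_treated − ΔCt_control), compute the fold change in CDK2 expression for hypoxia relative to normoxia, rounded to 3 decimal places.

8.282

ΔCt(normoxia) = 31.480 − 18.160 = 13.320
ΔCt(hypoxia) = 28.180 − 17.910 = 10.270
ΔΔCt = 10.270 − 13.320 = -3.050
Fold change = 2^(−(-3.050)) = 2^3.050 = 8.2821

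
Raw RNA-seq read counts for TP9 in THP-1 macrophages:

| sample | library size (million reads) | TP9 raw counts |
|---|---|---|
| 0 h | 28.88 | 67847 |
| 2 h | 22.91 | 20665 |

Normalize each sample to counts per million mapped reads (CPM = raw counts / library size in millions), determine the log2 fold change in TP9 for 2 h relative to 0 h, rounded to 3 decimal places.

CPM(0 h) = 67847 / 28.88 = 2349.2729
CPM(2 h) = 20665 / 22.91 = 902.0079
Fold change = 902.0079 / 2349.2729 = 0.38395
log2(0.38395) = -1.3810

-1.381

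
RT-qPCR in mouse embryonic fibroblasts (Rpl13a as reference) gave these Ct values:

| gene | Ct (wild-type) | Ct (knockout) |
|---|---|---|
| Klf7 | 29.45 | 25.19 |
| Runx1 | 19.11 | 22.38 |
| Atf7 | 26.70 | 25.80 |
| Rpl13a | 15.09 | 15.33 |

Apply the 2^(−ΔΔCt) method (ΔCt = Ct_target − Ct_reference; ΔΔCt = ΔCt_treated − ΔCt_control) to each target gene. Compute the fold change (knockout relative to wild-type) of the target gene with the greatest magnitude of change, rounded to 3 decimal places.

Klf7: ΔΔCt = (25.19−15.33) − (29.45−15.09) = 9.86 − 14.36 = -4.50; fold change = 2^4.50 = 22.627
Runx1: ΔΔCt = (22.38−15.33) − (19.11−15.09) = 7.05 − 4.02 = 3.03; fold change = 2^-3.03 = 0.122
Atf7: ΔΔCt = (25.80−15.33) − (26.70−15.09) = 10.47 − 11.61 = -1.14; fold change = 2^1.14 = 2.204
Klf7 has the largest |ΔΔCt| = 4.50.

22.627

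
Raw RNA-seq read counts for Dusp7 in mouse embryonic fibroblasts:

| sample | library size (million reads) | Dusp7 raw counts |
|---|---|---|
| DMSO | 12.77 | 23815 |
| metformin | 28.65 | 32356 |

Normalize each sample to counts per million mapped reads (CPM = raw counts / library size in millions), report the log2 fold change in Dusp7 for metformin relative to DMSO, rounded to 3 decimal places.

CPM(DMSO) = 23815 / 12.77 = 1864.9178
CPM(metformin) = 32356 / 28.65 = 1129.3543
Fold change = 1129.3543 / 1864.9178 = 0.60558
log2(0.60558) = -0.7236

-0.724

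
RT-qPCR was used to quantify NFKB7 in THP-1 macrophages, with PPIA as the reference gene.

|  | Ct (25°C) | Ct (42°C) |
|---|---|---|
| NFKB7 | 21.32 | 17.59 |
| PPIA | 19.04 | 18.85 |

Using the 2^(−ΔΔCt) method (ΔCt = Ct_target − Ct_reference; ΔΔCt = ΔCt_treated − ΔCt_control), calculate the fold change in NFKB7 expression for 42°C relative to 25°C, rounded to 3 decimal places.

11.632

ΔCt(25°C) = 21.320 − 19.040 = 2.280
ΔCt(42°C) = 17.590 − 18.850 = -1.260
ΔΔCt = -1.260 − 2.280 = -3.540
Fold change = 2^(−(-3.540)) = 2^3.540 = 11.6318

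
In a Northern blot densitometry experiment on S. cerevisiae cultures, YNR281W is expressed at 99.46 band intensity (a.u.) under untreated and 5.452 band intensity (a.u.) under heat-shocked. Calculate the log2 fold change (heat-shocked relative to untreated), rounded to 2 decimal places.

Fold change = 5.452 / 99.46 = 0.0548
log2(0.0548) = -4.189

-4.19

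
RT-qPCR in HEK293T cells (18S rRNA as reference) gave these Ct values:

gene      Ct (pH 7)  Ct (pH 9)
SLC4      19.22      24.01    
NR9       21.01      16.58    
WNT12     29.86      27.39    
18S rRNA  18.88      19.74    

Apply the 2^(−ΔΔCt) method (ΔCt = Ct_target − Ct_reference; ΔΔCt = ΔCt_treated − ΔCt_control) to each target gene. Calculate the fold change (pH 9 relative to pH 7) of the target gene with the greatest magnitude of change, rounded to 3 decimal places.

SLC4: ΔΔCt = (24.01−19.74) − (19.22−18.88) = 4.27 − 0.34 = 3.93; fold change = 2^-3.93 = 0.066
NR9: ΔΔCt = (16.58−19.74) − (21.01−18.88) = -3.16 − 2.13 = -5.29; fold change = 2^5.29 = 39.124
WNT12: ΔΔCt = (27.39−19.74) − (29.86−18.88) = 7.65 − 10.98 = -3.33; fold change = 2^3.33 = 10.056
NR9 has the largest |ΔΔCt| = 5.29.

39.124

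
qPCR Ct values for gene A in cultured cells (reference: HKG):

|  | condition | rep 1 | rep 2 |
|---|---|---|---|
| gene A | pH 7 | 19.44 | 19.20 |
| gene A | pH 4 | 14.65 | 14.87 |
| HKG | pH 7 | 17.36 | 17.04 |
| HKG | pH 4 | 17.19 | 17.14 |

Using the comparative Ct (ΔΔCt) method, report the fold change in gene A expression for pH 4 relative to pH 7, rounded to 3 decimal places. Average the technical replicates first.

Mean Ct: gene A pH 7 19.320; gene A pH 4 14.760; HKG pH 7 17.200; HKG pH 4 17.165
ΔCt(pH 7) = 19.320 − 17.200 = 2.120
ΔCt(pH 4) = 14.760 − 17.165 = -2.405
ΔΔCt = -2.405 − 2.120 = -4.525
Fold change = 2^(−(-4.525)) = 2^4.525 = 23.0229

23.023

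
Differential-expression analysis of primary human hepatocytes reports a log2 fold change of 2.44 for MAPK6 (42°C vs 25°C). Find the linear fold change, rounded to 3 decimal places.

5.426

Fold change = 2^(2.44) = 5.4264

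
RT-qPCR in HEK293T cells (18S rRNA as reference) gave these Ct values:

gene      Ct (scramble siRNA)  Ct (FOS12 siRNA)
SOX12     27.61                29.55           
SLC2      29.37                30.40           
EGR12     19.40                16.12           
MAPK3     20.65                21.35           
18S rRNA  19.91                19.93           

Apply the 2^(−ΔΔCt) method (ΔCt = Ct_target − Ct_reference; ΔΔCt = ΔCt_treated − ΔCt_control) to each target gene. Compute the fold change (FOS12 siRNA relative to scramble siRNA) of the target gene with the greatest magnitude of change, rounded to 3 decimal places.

9.849

SOX12: ΔΔCt = (29.55−19.93) − (27.61−19.91) = 9.62 − 7.70 = 1.92; fold change = 2^-1.92 = 0.264
SLC2: ΔΔCt = (30.40−19.93) − (29.37−19.91) = 10.47 − 9.46 = 1.01; fold change = 2^-1.01 = 0.497
EGR12: ΔΔCt = (16.12−19.93) − (19.40−19.91) = -3.81 − (-0.51) = -3.30; fold change = 2^3.30 = 9.849
MAPK3: ΔΔCt = (21.35−19.93) − (20.65−19.91) = 1.42 − 0.74 = 0.68; fold change = 2^-0.68 = 0.624
EGR12 has the largest |ΔΔCt| = 3.30.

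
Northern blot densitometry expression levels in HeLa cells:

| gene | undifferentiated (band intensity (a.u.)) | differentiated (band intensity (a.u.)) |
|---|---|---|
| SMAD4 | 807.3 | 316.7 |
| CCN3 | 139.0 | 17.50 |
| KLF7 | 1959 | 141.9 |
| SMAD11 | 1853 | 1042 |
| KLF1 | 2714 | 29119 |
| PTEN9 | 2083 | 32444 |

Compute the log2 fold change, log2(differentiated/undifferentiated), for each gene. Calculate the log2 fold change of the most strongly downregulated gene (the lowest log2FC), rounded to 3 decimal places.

-3.787

log2(316.7/807.3) = -1.350  (SMAD4)
log2(17.50/139.0) = -2.990  (CCN3)
log2(141.9/1959) = -3.787  (KLF7)
log2(1042/1853) = -0.831  (SMAD11)
log2(29119/2714) = 3.423  (KLF1)
log2(32444/2083) = 3.961  (PTEN9)
KLF7 is most strongly downregulated.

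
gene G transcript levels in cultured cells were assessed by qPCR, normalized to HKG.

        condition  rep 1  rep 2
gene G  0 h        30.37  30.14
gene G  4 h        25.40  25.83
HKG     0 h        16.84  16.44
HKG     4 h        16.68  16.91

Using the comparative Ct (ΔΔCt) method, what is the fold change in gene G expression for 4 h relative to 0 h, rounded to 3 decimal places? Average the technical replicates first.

Mean Ct: gene G 0 h 30.255; gene G 4 h 25.615; HKG 0 h 16.640; HKG 4 h 16.795
ΔCt(0 h) = 30.255 − 16.640 = 13.615
ΔCt(4 h) = 25.615 − 16.795 = 8.820
ΔΔCt = 8.820 − 13.615 = -4.795
Fold change = 2^(−(-4.795)) = 2^4.795 = 27.7612

27.761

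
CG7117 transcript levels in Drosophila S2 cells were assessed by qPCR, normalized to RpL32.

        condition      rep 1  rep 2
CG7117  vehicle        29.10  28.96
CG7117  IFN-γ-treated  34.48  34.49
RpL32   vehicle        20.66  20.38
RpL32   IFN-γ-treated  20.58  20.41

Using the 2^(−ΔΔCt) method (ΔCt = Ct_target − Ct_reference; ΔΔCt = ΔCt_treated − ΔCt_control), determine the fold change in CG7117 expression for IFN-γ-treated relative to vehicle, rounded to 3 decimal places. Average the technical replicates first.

Mean Ct: CG7117 vehicle 29.030; CG7117 IFN-γ-treated 34.485; RpL32 vehicle 20.520; RpL32 IFN-γ-treated 20.495
ΔCt(vehicle) = 29.030 − 20.520 = 8.510
ΔCt(IFN-γ-treated) = 34.485 − 20.495 = 13.990
ΔΔCt = 13.990 − 8.510 = 5.480
Fold change = 2^(−5.480) = 0.0224

0.022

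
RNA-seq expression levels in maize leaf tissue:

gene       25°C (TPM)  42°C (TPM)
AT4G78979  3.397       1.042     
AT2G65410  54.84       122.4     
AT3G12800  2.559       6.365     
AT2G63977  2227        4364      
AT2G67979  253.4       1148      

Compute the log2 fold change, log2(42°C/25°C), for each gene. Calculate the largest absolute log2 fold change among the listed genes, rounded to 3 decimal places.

log2(1.042/3.397) = -1.705  (AT4G78979)
log2(122.4/54.84) = 1.158  (AT2G65410)
log2(6.365/2.559) = 1.315  (AT3G12800)
log2(4364/2227) = 0.971  (AT2G63977)
log2(1148/253.4) = 2.180  (AT2G67979)
The largest magnitude belongs to AT2G67979.

2.180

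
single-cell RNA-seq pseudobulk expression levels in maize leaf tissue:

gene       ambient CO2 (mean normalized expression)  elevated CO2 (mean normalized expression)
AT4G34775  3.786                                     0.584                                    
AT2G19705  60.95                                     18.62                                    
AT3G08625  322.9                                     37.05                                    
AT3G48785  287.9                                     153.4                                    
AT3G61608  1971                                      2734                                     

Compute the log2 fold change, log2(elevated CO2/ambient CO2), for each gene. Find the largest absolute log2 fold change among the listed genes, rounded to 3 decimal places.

log2(0.584/3.786) = -2.697  (AT4G34775)
log2(18.62/60.95) = -1.711  (AT2G19705)
log2(37.05/322.9) = -3.124  (AT3G08625)
log2(153.4/287.9) = -0.908  (AT3G48785)
log2(2734/1971) = 0.472  (AT3G61608)
The largest magnitude belongs to AT3G08625.

3.124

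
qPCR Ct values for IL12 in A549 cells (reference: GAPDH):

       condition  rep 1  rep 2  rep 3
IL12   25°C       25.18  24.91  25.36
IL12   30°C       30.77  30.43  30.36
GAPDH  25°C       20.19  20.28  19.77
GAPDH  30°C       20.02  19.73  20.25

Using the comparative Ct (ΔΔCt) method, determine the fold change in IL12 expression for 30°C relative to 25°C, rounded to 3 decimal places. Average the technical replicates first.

Mean Ct: IL12 25°C 25.150; IL12 30°C 30.520; GAPDH 25°C 20.080; GAPDH 30°C 20.000
ΔCt(25°C) = 25.150 − 20.080 = 5.070
ΔCt(30°C) = 30.520 − 20.000 = 10.520
ΔΔCt = 10.520 − 5.070 = 5.450
Fold change = 2^(−5.450) = 0.0229

0.023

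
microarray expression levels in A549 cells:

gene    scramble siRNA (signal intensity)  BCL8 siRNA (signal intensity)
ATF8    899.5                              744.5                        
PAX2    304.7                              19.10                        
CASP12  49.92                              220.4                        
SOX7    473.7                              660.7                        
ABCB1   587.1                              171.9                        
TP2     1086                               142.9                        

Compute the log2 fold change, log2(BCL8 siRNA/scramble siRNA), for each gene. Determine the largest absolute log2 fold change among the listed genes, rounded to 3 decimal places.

log2(744.5/899.5) = -0.273  (ATF8)
log2(19.10/304.7) = -3.996  (PAX2)
log2(220.4/49.92) = 2.142  (CASP12)
log2(660.7/473.7) = 0.480  (SOX7)
log2(171.9/587.1) = -1.772  (ABCB1)
log2(142.9/1086) = -2.926  (TP2)
The largest magnitude belongs to PAX2.

3.996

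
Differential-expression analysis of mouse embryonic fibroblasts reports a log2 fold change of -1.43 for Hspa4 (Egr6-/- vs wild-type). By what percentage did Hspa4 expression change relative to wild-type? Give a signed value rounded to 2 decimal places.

Fold change = 2^(-1.43) = 0.3711
Percent change = (FC − 1) × 100% = (0.3711 − 1) × 100 = -62.89%

-62.89%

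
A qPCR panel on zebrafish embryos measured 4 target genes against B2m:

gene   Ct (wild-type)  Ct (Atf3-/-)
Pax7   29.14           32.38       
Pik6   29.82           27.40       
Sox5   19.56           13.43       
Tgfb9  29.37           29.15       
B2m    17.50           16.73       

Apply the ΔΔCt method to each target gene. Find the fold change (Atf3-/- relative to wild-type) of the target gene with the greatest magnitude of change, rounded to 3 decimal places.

41.070

Pax7: ΔΔCt = (32.38−16.73) − (29.14−17.50) = 15.65 − 11.64 = 4.01; fold change = 2^-4.01 = 0.062
Pik6: ΔΔCt = (27.40−16.73) − (29.82−17.50) = 10.67 − 12.32 = -1.65; fold change = 2^1.65 = 3.138
Sox5: ΔΔCt = (13.43−16.73) − (19.56−17.50) = -3.30 − 2.06 = -5.36; fold change = 2^5.36 = 41.070
Tgfb9: ΔΔCt = (29.15−16.73) − (29.37−17.50) = 12.42 − 11.87 = 0.55; fold change = 2^-0.55 = 0.683
Sox5 has the largest |ΔΔCt| = 5.36.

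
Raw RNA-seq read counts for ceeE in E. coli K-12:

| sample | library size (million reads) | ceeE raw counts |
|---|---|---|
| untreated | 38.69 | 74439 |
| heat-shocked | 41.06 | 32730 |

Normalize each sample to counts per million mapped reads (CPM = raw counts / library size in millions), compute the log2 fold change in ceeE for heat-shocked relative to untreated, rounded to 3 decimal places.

CPM(untreated) = 74439 / 38.69 = 1923.9855
CPM(heat-shocked) = 32730 / 41.06 = 797.1262
Fold change = 797.1262 / 1923.9855 = 0.41431
log2(0.41431) = -1.2712

-1.271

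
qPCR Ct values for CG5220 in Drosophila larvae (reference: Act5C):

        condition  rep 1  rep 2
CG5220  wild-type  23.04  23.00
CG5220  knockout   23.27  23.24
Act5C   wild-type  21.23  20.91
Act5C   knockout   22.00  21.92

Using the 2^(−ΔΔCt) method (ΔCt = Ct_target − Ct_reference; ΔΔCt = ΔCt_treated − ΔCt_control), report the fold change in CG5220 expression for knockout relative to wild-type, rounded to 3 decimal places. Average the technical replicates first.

1.575

Mean Ct: CG5220 wild-type 23.020; CG5220 knockout 23.255; Act5C wild-type 21.070; Act5C knockout 21.960
ΔCt(wild-type) = 23.020 − 21.070 = 1.950
ΔCt(knockout) = 23.255 − 21.960 = 1.295
ΔΔCt = 1.295 − 1.950 = -0.655
Fold change = 2^(−(-0.655)) = 2^0.655 = 1.5746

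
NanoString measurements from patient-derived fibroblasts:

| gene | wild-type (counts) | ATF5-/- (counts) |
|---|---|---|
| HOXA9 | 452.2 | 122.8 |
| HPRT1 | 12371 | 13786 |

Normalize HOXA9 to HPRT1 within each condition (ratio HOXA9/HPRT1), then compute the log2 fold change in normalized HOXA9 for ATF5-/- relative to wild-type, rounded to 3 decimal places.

-2.037

HOXA9/HPRT1 (wild-type) = 452.2 / 12371 = 0.036553
HOXA9/HPRT1 (ATF5-/-) = 122.8 / 13786 = 0.0089076
Fold change = 0.0089076 / 0.036553 = 0.2437
log2(0.2437) = -2.0369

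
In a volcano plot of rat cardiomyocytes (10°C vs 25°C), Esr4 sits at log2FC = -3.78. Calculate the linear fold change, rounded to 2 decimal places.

0.07

Fold change = 2^(-3.78) = 0.073
That is, Esr4 drops to 7.3% of the 25°C level.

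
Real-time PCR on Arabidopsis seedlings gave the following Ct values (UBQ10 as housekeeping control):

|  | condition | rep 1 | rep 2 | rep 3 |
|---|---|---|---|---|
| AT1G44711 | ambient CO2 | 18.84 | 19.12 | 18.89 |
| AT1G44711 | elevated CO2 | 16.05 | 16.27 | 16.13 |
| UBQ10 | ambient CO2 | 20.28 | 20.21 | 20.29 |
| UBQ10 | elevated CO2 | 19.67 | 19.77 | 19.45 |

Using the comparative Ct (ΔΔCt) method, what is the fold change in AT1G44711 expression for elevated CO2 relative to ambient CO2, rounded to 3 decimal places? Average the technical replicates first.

4.500

Mean Ct: AT1G44711 ambient CO2 18.950; AT1G44711 elevated CO2 16.150; UBQ10 ambient CO2 20.260; UBQ10 elevated CO2 19.630
ΔCt(ambient CO2) = 18.950 − 20.260 = -1.310
ΔCt(elevated CO2) = 16.150 − 19.630 = -3.480
ΔΔCt = -3.480 − (-1.310) = -2.170
Fold change = 2^(−(-2.170)) = 2^2.170 = 4.5002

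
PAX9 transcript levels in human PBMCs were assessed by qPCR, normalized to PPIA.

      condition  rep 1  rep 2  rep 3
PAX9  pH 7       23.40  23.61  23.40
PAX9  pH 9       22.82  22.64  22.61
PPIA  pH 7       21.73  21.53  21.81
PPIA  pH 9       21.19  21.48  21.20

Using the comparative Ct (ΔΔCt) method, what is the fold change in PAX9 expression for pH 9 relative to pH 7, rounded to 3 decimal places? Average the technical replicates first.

1.301

Mean Ct: PAX9 pH 7 23.470; PAX9 pH 9 22.690; PPIA pH 7 21.690; PPIA pH 9 21.290
ΔCt(pH 7) = 23.470 − 21.690 = 1.780
ΔCt(pH 9) = 22.690 − 21.290 = 1.400
ΔΔCt = 1.400 − 1.780 = -0.380
Fold change = 2^(−(-0.380)) = 2^0.380 = 1.3013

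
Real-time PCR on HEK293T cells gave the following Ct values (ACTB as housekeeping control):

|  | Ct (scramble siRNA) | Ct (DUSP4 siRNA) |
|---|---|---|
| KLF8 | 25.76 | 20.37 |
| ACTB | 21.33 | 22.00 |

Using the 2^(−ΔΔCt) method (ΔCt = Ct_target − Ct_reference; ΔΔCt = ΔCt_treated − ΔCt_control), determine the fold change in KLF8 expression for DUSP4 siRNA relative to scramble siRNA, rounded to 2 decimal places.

ΔCt(scramble siRNA) = 25.760 − 21.330 = 4.430
ΔCt(DUSP4 siRNA) = 20.370 − 22.000 = -1.630
ΔΔCt = -1.630 − 4.430 = -6.060
Fold change = 2^(−(-6.060)) = 2^6.060 = 66.718

66.72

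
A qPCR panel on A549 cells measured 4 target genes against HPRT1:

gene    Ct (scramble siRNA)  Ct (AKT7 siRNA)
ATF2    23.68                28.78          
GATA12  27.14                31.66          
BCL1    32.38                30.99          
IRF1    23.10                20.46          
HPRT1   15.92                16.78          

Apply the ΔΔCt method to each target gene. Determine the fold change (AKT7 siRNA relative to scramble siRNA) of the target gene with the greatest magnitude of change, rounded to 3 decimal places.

0.053

ATF2: ΔΔCt = (28.78−16.78) − (23.68−15.92) = 12.00 − 7.76 = 4.24; fold change = 2^-4.24 = 0.053
GATA12: ΔΔCt = (31.66−16.78) − (27.14−15.92) = 14.88 − 11.22 = 3.66; fold change = 2^-3.66 = 0.079
BCL1: ΔΔCt = (30.99−16.78) − (32.38−15.92) = 14.21 − 16.46 = -2.25; fold change = 2^2.25 = 4.757
IRF1: ΔΔCt = (20.46−16.78) − (23.10−15.92) = 3.68 − 7.18 = -3.50; fold change = 2^3.50 = 11.314
ATF2 has the largest |ΔΔCt| = 4.24.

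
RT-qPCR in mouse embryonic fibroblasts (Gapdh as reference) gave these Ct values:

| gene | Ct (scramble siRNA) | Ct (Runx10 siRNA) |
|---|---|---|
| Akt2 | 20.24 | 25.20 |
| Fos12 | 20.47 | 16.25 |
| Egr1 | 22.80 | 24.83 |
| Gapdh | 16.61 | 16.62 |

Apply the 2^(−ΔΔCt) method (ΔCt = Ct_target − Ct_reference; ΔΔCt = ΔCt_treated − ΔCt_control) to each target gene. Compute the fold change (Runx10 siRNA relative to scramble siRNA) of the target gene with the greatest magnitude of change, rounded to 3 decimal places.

Akt2: ΔΔCt = (25.20−16.62) − (20.24−16.61) = 8.58 − 3.63 = 4.95; fold change = 2^-4.95 = 0.032
Fos12: ΔΔCt = (16.25−16.62) − (20.47−16.61) = -0.37 − 3.86 = -4.23; fold change = 2^4.23 = 18.765
Egr1: ΔΔCt = (24.83−16.62) − (22.80−16.61) = 8.21 − 6.19 = 2.02; fold change = 2^-2.02 = 0.247
Akt2 has the largest |ΔΔCt| = 4.95.

0.032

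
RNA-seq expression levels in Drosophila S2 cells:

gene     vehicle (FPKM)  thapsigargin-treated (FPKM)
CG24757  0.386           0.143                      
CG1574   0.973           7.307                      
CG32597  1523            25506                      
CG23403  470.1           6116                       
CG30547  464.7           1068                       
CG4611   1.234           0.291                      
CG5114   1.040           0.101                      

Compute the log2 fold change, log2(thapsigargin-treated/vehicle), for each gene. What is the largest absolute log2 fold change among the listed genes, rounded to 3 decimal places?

log2(0.143/0.386) = -1.433  (CG24757)
log2(7.307/0.973) = 2.909  (CG1574)
log2(25506/1523) = 4.066  (CG32597)
log2(6116/470.1) = 3.702  (CG23403)
log2(1068/464.7) = 1.201  (CG30547)
log2(0.291/1.234) = -2.084  (CG4611)
log2(0.101/1.040) = -3.364  (CG5114)
The largest magnitude belongs to CG32597.

4.066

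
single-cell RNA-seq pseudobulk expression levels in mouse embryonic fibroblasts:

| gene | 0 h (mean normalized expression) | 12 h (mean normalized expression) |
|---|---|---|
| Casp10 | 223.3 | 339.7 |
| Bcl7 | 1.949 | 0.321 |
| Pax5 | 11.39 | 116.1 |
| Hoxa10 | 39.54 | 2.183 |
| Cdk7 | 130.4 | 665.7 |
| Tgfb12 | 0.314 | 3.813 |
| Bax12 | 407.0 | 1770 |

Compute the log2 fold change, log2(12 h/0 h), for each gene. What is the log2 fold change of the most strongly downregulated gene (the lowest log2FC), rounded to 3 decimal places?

-4.179

log2(339.7/223.3) = 0.605  (Casp10)
log2(0.321/1.949) = -2.602  (Bcl7)
log2(116.1/11.39) = 3.350  (Pax5)
log2(2.183/39.54) = -4.179  (Hoxa10)
log2(665.7/130.4) = 2.352  (Cdk7)
log2(3.813/0.314) = 3.602  (Tgfb12)
log2(1770/407.0) = 2.121  (Bax12)
Hoxa10 is most strongly downregulated.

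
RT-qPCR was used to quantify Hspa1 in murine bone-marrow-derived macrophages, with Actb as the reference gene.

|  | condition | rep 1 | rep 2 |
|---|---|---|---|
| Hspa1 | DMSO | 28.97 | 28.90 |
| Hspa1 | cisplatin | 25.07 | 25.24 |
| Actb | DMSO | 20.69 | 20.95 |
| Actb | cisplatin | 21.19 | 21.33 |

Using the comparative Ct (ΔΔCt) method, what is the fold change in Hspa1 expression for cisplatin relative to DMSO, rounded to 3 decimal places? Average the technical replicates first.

18.636

Mean Ct: Hspa1 DMSO 28.935; Hspa1 cisplatin 25.155; Actb DMSO 20.820; Actb cisplatin 21.260
ΔCt(DMSO) = 28.935 − 20.820 = 8.115
ΔCt(cisplatin) = 25.155 − 21.260 = 3.895
ΔΔCt = 3.895 − 8.115 = -4.220
Fold change = 2^(−(-4.220)) = 2^4.220 = 18.6357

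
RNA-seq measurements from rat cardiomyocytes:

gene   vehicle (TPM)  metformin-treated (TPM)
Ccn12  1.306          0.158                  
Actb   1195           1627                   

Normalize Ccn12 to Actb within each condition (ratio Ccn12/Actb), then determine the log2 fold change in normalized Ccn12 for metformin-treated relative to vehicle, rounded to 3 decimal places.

Ccn12/Actb (vehicle) = 1.306 / 1195 = 0.0010929
Ccn12/Actb (metformin-treated) = 0.158 / 1627 = 9.7111e-05
Fold change = 9.7111e-05 / 0.0010929 = 0.0889
log2(0.0889) = -3.4924

-3.492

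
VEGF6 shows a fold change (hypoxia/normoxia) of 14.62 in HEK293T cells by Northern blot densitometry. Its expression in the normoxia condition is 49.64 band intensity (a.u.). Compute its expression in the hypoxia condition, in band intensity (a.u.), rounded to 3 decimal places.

hypoxia expression = 49.64 × 14.62 = 725.737

725.737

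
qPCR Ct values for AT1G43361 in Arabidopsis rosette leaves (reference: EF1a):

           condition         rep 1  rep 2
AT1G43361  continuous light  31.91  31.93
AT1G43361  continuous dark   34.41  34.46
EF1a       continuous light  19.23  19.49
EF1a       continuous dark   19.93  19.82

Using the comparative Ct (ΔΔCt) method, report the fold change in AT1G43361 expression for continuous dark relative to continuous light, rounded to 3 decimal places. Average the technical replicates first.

Mean Ct: AT1G43361 continuous light 31.920; AT1G43361 continuous dark 34.435; EF1a continuous light 19.360; EF1a continuous dark 19.875
ΔCt(continuous light) = 31.920 − 19.360 = 12.560
ΔCt(continuous dark) = 34.435 − 19.875 = 14.560
ΔΔCt = 14.560 − 12.560 = 2.000
Fold change = 2^(−2.000) = 0.2500

0.250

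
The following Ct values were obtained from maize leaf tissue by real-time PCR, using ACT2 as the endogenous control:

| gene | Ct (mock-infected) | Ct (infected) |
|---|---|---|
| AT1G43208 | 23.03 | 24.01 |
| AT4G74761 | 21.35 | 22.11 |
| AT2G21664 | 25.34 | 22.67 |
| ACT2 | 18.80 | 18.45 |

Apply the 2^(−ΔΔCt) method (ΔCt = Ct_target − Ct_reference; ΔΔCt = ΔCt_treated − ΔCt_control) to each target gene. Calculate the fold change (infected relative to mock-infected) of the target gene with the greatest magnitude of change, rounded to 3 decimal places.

AT1G43208: ΔΔCt = (24.01−18.45) − (23.03−18.80) = 5.56 − 4.23 = 1.33; fold change = 2^-1.33 = 0.398
AT4G74761: ΔΔCt = (22.11−18.45) − (21.35−18.80) = 3.66 − 2.55 = 1.11; fold change = 2^-1.11 = 0.463
AT2G21664: ΔΔCt = (22.67−18.45) − (25.34−18.80) = 4.22 − 6.54 = -2.32; fold change = 2^2.32 = 4.993
AT2G21664 has the largest |ΔΔCt| = 2.32.

4.993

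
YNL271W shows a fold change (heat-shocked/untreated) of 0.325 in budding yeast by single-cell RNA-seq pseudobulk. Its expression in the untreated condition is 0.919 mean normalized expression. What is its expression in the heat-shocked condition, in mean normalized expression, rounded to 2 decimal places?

0.30

heat-shocked expression = 0.919 × 0.325 = 0.30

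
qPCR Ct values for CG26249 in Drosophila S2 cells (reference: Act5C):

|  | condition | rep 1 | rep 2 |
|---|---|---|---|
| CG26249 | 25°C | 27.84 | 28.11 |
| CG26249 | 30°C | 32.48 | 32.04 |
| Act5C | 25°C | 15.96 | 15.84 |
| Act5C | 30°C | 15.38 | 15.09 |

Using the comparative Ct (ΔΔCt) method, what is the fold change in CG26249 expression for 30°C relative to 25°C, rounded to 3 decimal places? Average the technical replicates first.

Mean Ct: CG26249 25°C 27.975; CG26249 30°C 32.260; Act5C 25°C 15.900; Act5C 30°C 15.235
ΔCt(25°C) = 27.975 − 15.900 = 12.075
ΔCt(30°C) = 32.260 − 15.235 = 17.025
ΔΔCt = 17.025 − 12.075 = 4.950
Fold change = 2^(−4.950) = 0.0324

0.032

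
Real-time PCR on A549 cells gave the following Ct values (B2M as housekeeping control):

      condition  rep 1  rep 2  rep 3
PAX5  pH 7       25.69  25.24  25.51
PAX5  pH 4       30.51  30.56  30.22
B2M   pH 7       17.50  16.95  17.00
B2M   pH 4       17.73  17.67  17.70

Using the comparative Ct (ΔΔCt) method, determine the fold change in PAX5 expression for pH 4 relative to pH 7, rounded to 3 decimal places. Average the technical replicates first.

Mean Ct: PAX5 pH 7 25.480; PAX5 pH 4 30.430; B2M pH 7 17.150; B2M pH 4 17.700
ΔCt(pH 7) = 25.480 − 17.150 = 8.330
ΔCt(pH 4) = 30.430 − 17.700 = 12.730
ΔΔCt = 12.730 − 8.330 = 4.400
Fold change = 2^(−4.400) = 0.0474

0.047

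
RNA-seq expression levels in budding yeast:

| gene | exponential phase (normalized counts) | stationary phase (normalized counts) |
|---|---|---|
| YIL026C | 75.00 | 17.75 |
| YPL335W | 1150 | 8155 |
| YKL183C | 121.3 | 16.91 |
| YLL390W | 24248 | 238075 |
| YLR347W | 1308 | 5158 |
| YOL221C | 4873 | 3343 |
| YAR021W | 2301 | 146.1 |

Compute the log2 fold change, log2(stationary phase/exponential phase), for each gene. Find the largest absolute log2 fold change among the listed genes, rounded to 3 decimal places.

log2(17.75/75.00) = -2.079  (YIL026C)
log2(8155/1150) = 2.826  (YPL335W)
log2(16.91/121.3) = -2.843  (YKL183C)
log2(238075/24248) = 3.295  (YLL390W)
log2(5158/1308) = 1.979  (YLR347W)
log2(3343/4873) = -0.544  (YOL221C)
log2(146.1/2301) = -3.977  (YAR021W)
The largest magnitude belongs to YAR021W.

3.977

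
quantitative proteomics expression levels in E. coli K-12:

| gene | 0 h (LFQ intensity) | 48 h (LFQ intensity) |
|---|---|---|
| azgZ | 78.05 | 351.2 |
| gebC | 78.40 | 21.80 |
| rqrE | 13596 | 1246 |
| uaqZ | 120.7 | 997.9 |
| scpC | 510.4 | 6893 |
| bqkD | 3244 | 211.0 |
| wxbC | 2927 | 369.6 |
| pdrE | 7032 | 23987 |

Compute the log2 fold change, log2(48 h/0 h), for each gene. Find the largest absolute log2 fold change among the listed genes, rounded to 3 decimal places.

log2(351.2/78.05) = 2.170  (azgZ)
log2(21.80/78.40) = -1.847  (gebC)
log2(1246/13596) = -3.448  (rqrE)
log2(997.9/120.7) = 3.047  (uaqZ)
log2(6893/510.4) = 3.755  (scpC)
log2(211.0/3244) = -3.942  (bqkD)
log2(369.6/2927) = -2.985  (wxbC)
log2(23987/7032) = 1.770  (pdrE)
The largest magnitude belongs to bqkD.

3.942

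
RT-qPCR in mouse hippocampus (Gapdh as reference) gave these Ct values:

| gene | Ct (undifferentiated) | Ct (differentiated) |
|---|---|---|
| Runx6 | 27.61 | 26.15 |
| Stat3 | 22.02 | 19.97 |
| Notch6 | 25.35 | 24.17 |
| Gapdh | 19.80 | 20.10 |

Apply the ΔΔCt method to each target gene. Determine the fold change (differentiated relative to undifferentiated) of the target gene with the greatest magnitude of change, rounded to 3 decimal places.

5.098

Runx6: ΔΔCt = (26.15−20.10) − (27.61−19.80) = 6.05 − 7.81 = -1.76; fold change = 2^1.76 = 3.387
Stat3: ΔΔCt = (19.97−20.10) − (22.02−19.80) = -0.13 − 2.22 = -2.35; fold change = 2^2.35 = 5.098
Notch6: ΔΔCt = (24.17−20.10) − (25.35−19.80) = 4.07 − 5.55 = -1.48; fold change = 2^1.48 = 2.789
Stat3 has the largest |ΔΔCt| = 2.35.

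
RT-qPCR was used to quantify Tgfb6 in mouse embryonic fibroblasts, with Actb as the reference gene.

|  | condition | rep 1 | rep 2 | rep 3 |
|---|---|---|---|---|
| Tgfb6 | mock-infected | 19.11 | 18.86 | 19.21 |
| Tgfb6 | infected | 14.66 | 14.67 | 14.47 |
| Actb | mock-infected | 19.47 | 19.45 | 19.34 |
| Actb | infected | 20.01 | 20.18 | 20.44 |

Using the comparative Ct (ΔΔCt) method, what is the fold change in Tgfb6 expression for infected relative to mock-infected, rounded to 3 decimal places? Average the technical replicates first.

Mean Ct: Tgfb6 mock-infected 19.060; Tgfb6 infected 14.600; Actb mock-infected 19.420; Actb infected 20.210
ΔCt(mock-infected) = 19.060 − 19.420 = -0.360
ΔCt(infected) = 14.600 − 20.210 = -5.610
ΔΔCt = -5.610 − (-0.360) = -5.250
Fold change = 2^(−(-5.250)) = 2^5.250 = 38.0546

38.055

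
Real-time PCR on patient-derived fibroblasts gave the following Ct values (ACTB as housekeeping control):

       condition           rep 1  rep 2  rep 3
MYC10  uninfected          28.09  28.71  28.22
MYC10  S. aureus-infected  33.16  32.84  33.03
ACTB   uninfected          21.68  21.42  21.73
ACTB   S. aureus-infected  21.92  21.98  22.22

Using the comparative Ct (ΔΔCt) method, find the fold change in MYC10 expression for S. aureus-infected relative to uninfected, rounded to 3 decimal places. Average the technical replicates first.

0.053

Mean Ct: MYC10 uninfected 28.340; MYC10 S. aureus-infected 33.010; ACTB uninfected 21.610; ACTB S. aureus-infected 22.040
ΔCt(uninfected) = 28.340 − 21.610 = 6.730
ΔCt(S. aureus-infected) = 33.010 − 22.040 = 10.970
ΔΔCt = 10.970 − 6.730 = 4.240
Fold change = 2^(−4.240) = 0.0529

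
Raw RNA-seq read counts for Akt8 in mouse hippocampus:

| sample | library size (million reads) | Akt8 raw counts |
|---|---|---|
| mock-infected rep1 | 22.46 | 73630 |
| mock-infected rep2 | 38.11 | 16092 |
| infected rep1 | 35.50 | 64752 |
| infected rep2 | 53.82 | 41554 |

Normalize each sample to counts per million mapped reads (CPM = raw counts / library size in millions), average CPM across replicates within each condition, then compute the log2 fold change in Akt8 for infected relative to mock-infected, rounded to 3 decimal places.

-0.511

CPM(mock-infected rep1) = 73630 / 22.46 = 3278.2725
CPM(mock-infected rep2) = 16092 / 38.11 = 422.2514
CPM(infected rep1) = 64752 / 35.50 = 1824.0000
CPM(infected rep2) = 41554 / 53.82 = 772.0922
mean CPM(mock-infected) = 1850.2619; mean CPM(infected) = 1298.0461
Fold change = 1298.0461 / 1850.2619 = 0.70155
log2(0.70155) = -0.5114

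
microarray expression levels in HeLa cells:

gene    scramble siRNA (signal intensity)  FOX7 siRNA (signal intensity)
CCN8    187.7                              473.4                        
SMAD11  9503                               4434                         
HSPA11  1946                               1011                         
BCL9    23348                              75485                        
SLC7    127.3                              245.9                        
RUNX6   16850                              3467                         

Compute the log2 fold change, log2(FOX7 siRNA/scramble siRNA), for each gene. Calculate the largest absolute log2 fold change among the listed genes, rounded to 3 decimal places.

log2(473.4/187.7) = 1.335  (CCN8)
log2(4434/9503) = -1.100  (SMAD11)
log2(1011/1946) = -0.945  (HSPA11)
log2(75485/23348) = 1.693  (BCL9)
log2(245.9/127.3) = 0.950  (SLC7)
log2(3467/16850) = -2.281  (RUNX6)
The largest magnitude belongs to RUNX6.

2.281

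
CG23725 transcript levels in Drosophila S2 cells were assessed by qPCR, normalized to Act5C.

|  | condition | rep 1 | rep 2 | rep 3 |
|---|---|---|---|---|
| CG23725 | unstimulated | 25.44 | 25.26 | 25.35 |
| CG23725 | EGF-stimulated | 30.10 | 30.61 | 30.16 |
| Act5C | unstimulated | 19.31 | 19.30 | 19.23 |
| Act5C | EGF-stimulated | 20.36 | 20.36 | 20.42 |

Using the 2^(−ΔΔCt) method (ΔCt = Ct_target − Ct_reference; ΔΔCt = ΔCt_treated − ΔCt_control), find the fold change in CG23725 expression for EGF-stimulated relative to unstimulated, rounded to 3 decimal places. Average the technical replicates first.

Mean Ct: CG23725 unstimulated 25.350; CG23725 EGF-stimulated 30.290; Act5C unstimulated 19.280; Act5C EGF-stimulated 20.380
ΔCt(unstimulated) = 25.350 − 19.280 = 6.070
ΔCt(EGF-stimulated) = 30.290 − 20.380 = 9.910
ΔΔCt = 9.910 − 6.070 = 3.840
Fold change = 2^(−3.840) = 0.0698

0.070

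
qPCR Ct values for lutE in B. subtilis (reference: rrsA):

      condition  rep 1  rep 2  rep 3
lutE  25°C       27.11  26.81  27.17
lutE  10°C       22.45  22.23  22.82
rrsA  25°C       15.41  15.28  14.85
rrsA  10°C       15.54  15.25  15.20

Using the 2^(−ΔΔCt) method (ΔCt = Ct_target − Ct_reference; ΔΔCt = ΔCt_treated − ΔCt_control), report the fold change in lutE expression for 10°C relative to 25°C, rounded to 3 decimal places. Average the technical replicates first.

25.634

Mean Ct: lutE 25°C 27.030; lutE 10°C 22.500; rrsA 25°C 15.180; rrsA 10°C 15.330
ΔCt(25°C) = 27.030 − 15.180 = 11.850
ΔCt(10°C) = 22.500 − 15.330 = 7.170
ΔΔCt = 7.170 − 11.850 = -4.680
Fold change = 2^(−(-4.680)) = 2^4.680 = 25.6342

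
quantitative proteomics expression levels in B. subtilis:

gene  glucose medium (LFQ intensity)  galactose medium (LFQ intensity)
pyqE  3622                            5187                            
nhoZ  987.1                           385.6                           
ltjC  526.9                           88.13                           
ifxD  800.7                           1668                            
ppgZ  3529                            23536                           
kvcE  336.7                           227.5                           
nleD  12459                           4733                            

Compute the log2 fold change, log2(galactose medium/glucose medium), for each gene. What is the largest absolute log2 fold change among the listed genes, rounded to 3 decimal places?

2.738

log2(5187/3622) = 0.518  (pyqE)
log2(385.6/987.1) = -1.356  (nhoZ)
log2(88.13/526.9) = -2.580  (ltjC)
log2(1668/800.7) = 1.059  (ifxD)
log2(23536/3529) = 2.738  (ppgZ)
log2(227.5/336.7) = -0.566  (kvcE)
log2(4733/12459) = -1.396  (nleD)
The largest magnitude belongs to ppgZ.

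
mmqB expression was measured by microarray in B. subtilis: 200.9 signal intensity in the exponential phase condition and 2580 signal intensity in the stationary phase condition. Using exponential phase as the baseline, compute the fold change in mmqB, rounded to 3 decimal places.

Fold change = 2580 / 200.9 = 12.8422
mmqB is upregulated.

12.842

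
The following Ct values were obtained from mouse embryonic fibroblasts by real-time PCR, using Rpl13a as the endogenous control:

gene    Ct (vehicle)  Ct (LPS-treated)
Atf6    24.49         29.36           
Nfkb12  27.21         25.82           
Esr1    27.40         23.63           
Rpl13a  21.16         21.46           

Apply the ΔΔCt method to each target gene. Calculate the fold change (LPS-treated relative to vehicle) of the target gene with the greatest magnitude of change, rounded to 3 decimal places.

Atf6: ΔΔCt = (29.36−21.46) − (24.49−21.16) = 7.90 − 3.33 = 4.57; fold change = 2^-4.57 = 0.042
Nfkb12: ΔΔCt = (25.82−21.46) − (27.21−21.16) = 4.36 − 6.05 = -1.69; fold change = 2^1.69 = 3.227
Esr1: ΔΔCt = (23.63−21.46) − (27.40−21.16) = 2.17 − 6.24 = -4.07; fold change = 2^4.07 = 16.795
Atf6 has the largest |ΔΔCt| = 4.57.

0.042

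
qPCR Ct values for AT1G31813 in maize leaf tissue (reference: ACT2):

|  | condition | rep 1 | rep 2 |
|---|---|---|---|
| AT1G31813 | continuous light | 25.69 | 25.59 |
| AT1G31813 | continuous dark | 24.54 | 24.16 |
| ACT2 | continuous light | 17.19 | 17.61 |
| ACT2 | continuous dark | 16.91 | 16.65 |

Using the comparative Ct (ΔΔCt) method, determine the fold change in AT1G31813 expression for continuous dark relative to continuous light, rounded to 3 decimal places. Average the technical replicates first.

1.591

Mean Ct: AT1G31813 continuous light 25.640; AT1G31813 continuous dark 24.350; ACT2 continuous light 17.400; ACT2 continuous dark 16.780
ΔCt(continuous light) = 25.640 − 17.400 = 8.240
ΔCt(continuous dark) = 24.350 − 16.780 = 7.570
ΔΔCt = 7.570 − 8.240 = -0.670
Fold change = 2^(−(-0.670)) = 2^0.670 = 1.5911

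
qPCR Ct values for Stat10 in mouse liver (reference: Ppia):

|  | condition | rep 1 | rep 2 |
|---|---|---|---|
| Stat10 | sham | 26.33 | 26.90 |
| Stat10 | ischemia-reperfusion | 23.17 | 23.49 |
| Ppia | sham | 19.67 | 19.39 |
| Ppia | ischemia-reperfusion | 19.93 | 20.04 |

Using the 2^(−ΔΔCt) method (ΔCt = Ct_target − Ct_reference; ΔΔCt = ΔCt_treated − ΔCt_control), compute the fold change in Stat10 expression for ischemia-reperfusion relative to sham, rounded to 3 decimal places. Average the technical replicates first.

Mean Ct: Stat10 sham 26.615; Stat10 ischemia-reperfusion 23.330; Ppia sham 19.530; Ppia ischemia-reperfusion 19.985
ΔCt(sham) = 26.615 − 19.530 = 7.085
ΔCt(ischemia-reperfusion) = 23.330 − 19.985 = 3.345
ΔΔCt = 3.345 − 7.085 = -3.740
Fold change = 2^(−(-3.740)) = 2^3.740 = 13.3614

13.361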